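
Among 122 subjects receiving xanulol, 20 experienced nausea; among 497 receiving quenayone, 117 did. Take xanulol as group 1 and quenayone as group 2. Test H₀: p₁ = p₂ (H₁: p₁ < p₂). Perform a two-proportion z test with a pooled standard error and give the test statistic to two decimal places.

z = -1.70

p̂₁ = 20/122 = 0.16393, p̂₂ = 117/497 = 0.23541.
Pooled p̂ = (20+117)/(122+497) = 137/619 = 0.22132.
SE = √(0.17234 × 0.0102088) = 0.04195.
z = (0.16393 − 0.23541)/0.04195 = -0.07148/0.04195 = -1.70.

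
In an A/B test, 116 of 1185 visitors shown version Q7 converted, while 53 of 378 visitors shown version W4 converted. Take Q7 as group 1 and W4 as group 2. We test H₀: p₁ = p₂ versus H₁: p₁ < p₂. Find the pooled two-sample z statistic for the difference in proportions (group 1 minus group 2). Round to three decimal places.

z = -2.307

p̂₁ = 116/1185 ≈ 0.097890, p̂₂ = 53/378 ≈ 0.140212.
Pooled p̂ = (116+53)/(1185+378) = 169/1563 = 0.108125.
SE = √(0.0964343 × 0.00348938) = 0.018344.
z = (0.097890 − 0.140212)/0.018344 = -0.042322/0.018344 = -2.307.
p-value = P(Z < -2.307) ≈ 0.0105.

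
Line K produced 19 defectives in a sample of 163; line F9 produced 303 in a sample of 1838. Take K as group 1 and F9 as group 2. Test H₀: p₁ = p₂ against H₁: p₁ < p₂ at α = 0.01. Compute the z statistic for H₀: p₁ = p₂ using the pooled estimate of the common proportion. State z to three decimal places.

z = -1.608

p̂₁ = 19/163 ≈ 0.11656, p̂₂ = 303/1838 ≈ 0.16485.
Pooled p̂ = (19+303)/(163+1838) = 322/2001 = 0.16092.
SE = √(p̂(1−p̂)(1/n₁+1/n₂)) = √(0.16092·0.83908·0.00667904) = √(0.000901834) = 0.03003.
z = (0.11656 − 0.16485)/0.03003 = -0.04829/0.03003 = -1.608.
p-value = P(Z < -1.608) ≈ 0.0539; since p > α = 0.01, fail to reject H₀.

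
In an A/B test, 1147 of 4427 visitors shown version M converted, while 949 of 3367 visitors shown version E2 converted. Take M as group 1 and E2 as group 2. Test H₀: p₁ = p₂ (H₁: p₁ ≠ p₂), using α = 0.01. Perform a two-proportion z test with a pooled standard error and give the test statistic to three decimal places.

p̂₁ = 1147/4427 ≈ 0.25909, p̂₂ = 949/3367 ≈ 0.28185.
Pooled p̂ = (1147+949)/(4427+3367) = 2096/7794 = 0.26892.
SE = √(p̂(1−p̂)(1/n₁+1/n₂)) = √(0.26892·0.73108·0.000522887) = √(0.000102802) = 0.01014.
z = (0.25909 − 0.28185)/0.01014 = -0.02276/0.01014 = -2.245.
Two-sided p-value ≈ 2·Φ(−2.245) = 0.0248; since p > α = 0.01, fail to reject H₀.

z = -2.245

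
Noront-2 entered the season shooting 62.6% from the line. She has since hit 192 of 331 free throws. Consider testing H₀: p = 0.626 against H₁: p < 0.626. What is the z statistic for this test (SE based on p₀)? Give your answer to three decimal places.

z = -1.727

p̂ = 192/331 = 0.58006.
Under H₀, SE = √(0.626·0.374/331) = √(0.000707323) = 0.02660.
z = (0.58006 − 0.626)/0.02660 = -0.04594/0.02660 = -1.727.
p-value = P(Z < -1.727) ≈ 0.0421.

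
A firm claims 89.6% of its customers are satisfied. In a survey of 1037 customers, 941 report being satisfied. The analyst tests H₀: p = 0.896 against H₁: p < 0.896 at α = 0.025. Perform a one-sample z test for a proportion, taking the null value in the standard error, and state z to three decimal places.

z = 1.205

p̂ = 941/1037 = 0.907425.
SE = √(p₀(1−p₀)/n) = √(0.093184/1037) = 0.009479.
z = (0.907425 − 0.896)/0.009479 = 0.011425/0.009479 = 1.205.
p-value = P(Z < 1.205) ≈ 0.8860, so at α = 0.025 we fail to reject H₀.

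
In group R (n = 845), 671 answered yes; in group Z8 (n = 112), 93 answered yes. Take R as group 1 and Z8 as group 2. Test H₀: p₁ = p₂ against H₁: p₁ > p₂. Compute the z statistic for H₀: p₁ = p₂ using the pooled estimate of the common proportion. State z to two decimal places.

p̂₁ = 671/845 ≈ 0.7941, p̂₂ = 93/112 ≈ 0.8304.
Pooled p̂ = (671+93)/(845+112) = 764/957 = 0.7983.
SE = √(0.161 × 0.010112) = 0.0403.
z = (0.7941 − 0.8304)/0.0403 = -0.0363/0.0403 = -0.90.
p-value = P(Z > -0.899) ≈ 0.8157.

z = -0.90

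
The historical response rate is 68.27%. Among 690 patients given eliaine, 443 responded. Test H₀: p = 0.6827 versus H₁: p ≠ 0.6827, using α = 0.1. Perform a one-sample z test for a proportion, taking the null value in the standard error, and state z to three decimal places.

z = -2.295

p̂ = 443/690 ≈ 0.64203.
SE = √(p₀(1−p₀)/n) = √(0.21662/690) = 0.01772.
z = (0.64203 − 0.6827)/0.01772 = -0.04067/0.01772 = -2.295.
p-value = 2·P(Z > 2.295) ≈ 0.0217; since p < α = 0.1, reject H₀.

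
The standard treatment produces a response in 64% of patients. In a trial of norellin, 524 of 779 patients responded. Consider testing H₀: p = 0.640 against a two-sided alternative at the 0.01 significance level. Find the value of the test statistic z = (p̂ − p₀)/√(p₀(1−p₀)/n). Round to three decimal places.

p̂ = 524/779 = 0.67266.
Standard error under H₀: √(0.64×0.36/779) = 0.01720.
z = (0.67266 − 0.64)/0.01720 = 0.03266/0.01720 = 1.899.
Two-sided p-value ≈ 2·Φ(−1.899) = 0.0576; since p > α = 0.01, fail to reject H₀.

z = 1.899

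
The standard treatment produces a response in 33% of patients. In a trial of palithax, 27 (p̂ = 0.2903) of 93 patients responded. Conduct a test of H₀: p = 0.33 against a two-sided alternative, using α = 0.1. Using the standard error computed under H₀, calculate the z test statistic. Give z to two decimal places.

z = -0.81

p̂ = 27/93 = 0.2903.
Standard error under H₀: √(0.33×0.67/93) = 0.0488.
z = (0.2903 − 0.33)/0.0488 = -0.0397/0.0488 = -0.81.
p-value = 2·P(Z > 0.814) ≈ 0.4158. With α = 0.1, fail to reject H₀.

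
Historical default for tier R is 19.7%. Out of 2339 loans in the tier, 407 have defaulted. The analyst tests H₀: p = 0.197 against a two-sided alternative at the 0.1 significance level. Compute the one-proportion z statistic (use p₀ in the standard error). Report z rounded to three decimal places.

z = -2.796

p̂ = 407/2339 = 0.174006.
Standard error under H₀: √(0.197×0.803/2339) = 0.008224.
z = (0.174006 − 0.197)/0.008224 = -0.022994/0.008224 = -2.796.
p-value = 2·P(Z > 2.796) ≈ 0.0052. With α = 0.1, reject H₀.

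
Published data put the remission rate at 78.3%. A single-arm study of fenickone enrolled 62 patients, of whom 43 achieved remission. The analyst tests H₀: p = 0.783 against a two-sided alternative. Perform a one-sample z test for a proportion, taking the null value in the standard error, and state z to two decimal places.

p̂ = 43/62 = 0.6935.
Standard error under H₀: √(0.783×0.217/62) = 0.0523.
z = (0.6935 − 0.783)/0.0523 = -0.0895/0.0523 = -1.71.
p-value = 2·P(Z > 1.709) ≈ 0.0875.

z = -1.71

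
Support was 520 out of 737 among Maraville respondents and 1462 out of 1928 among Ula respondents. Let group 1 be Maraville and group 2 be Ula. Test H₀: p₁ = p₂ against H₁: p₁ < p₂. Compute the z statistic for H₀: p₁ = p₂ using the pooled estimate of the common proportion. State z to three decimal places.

z = -2.789

p̂₁ = 520/737 = 0.70556, p̂₂ = 1462/1928 = 0.75830.
Pooled p̂ = (520+1462)/(737+1928) = 1982/2665 = 0.74371.
SE = √(p̂(1−p̂)(1/n₁+1/n₂)) = √(0.74371·0.25629·0.00187552) = √(0.000357481) = 0.01891.
z = (0.70556 − 0.75830)/0.01891 = -0.05274/0.01891 = -2.789.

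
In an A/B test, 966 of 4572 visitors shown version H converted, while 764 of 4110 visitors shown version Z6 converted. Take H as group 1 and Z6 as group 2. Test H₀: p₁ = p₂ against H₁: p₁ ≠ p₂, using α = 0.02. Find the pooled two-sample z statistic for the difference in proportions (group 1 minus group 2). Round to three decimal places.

z = 2.958

p̂₁ = 966/4572 = 0.211286, p̂₂ = 764/4110 = 0.185888.
Pooled p̂ = (966+764)/(4572+4110) = 1730/8682 = 0.199263.
SE = √(p̂(1−p̂)(1/n₁+1/n₂)) = √(0.199263·0.800737·0.000462032) = √(7.37205e-05) = 0.008586.
z = (0.211286 − 0.185888)/0.008586 = 0.025398/0.008586 = 2.958.
p-value = 2·P(Z > 2.958) ≈ 0.0031, so at α = 0.02 we reject H₀.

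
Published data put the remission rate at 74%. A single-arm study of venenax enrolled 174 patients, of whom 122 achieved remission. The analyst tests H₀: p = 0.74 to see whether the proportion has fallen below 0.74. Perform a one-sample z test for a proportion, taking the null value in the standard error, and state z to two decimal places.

p̂ = 122/174 ≈ 0.7011.
Standard error under H₀: √(0.74×0.26/174) = 0.0333.
z = (0.7011 − 0.74)/0.0333 = -0.0389/0.0333 = -1.17.

z = -1.17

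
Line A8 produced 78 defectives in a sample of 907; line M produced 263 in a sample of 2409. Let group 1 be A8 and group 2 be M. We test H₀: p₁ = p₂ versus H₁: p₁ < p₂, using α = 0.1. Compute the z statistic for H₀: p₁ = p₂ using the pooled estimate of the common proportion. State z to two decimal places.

z = -1.96

p̂₁ = 78/907 ≈ 0.08600, p̂₂ = 263/2409 ≈ 0.10917.
Pooled p̂ = (78+263)/(907+2409) = 341/3316 = 0.10283.
SE = √(p̂(1−p̂)(1/n₁+1/n₂)) = √(0.10283·0.89717·0.00151765) = √(0.000140018) = 0.01183.
z = (0.08600 − 0.10917)/0.01183 = -0.02317/0.01183 = -1.96.
p-value = P(Z < -1.959) ≈ 0.0251; since p < α = 0.1, reject H₀.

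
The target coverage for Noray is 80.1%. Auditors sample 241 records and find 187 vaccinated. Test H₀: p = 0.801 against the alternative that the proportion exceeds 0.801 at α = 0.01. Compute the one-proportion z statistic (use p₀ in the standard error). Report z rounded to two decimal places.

p̂ = 187/241 ≈ 0.77593.
Under H₀, SE = √(0.801·0.199/241) = √(0.000661407) = 0.02572.
z = (0.77593 − 0.801)/0.02572 = -0.02507/0.02572 = -0.97.
p-value = P(Z > -0.975) ≈ 0.8351. With α = 0.01, fail to reject H₀.

z = -0.97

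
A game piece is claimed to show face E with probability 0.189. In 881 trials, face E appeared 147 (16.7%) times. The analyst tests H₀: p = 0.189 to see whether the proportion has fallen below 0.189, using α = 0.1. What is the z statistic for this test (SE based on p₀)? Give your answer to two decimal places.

p̂ = 147/881 = 0.16686.
Under H₀, SE = √(0.189·0.811/881) = √(0.000173983) = 0.01319.
z = (0.16686 − 0.189)/0.01319 = -0.02214/0.01319 = -1.68.
p-value = P(Z < -1.679) ≈ 0.0466. With α = 0.1, reject H₀.

z = -1.68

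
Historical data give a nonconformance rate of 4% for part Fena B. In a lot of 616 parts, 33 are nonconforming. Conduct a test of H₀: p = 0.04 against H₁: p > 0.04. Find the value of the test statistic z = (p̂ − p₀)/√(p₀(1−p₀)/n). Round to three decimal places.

p̂ = 33/616 = 0.053571.
SE = √(p₀(1−p₀)/n) = √(0.0384/616) = 0.007895.
z = (0.053571 − 0.04)/0.007895 = 0.013571/0.007895 = 1.719.

z = 1.719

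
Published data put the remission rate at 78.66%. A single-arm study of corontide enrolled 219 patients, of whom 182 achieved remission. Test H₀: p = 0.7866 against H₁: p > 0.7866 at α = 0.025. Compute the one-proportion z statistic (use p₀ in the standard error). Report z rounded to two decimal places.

p̂ = 182/219 = 0.8311.
Standard error under H₀: √(0.7866×0.2134/219) = 0.0277.
z = (0.8311 − 0.7866)/0.0277 = 0.0445/0.0277 = 1.61.
p-value = P(Z > 1.606) ≈ 0.0542. With α = 0.025, fail to reject H₀.

z = 1.61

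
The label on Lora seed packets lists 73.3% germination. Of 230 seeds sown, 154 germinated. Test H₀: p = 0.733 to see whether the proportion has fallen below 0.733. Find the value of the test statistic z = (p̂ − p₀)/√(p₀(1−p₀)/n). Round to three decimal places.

z = -2.175

p̂ = 154/230 ≈ 0.669565.
Under H₀, SE = √(0.733·0.267/230) = √(0.000850917) = 0.029170.
z = (0.669565 − 0.733)/0.029170 = -0.063435/0.029170 = -2.175.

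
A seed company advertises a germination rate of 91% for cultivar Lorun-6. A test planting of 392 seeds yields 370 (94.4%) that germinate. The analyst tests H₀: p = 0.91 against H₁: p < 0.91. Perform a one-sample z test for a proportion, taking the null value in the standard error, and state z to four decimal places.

p̂ = 370/392 = 0.943878.
Under H₀, SE = √(0.91·0.09/392) = √(0.000208929) = 0.014454.
z = (0.943878 − 0.91)/0.014454 = 0.033878/0.014454 = 2.3438.
p-value = P(Z < 2.344) ≈ 0.9905.

z = 2.3438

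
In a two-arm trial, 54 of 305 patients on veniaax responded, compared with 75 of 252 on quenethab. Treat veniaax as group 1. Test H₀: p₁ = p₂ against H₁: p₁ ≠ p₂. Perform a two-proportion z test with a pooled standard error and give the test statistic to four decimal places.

p̂₁ = 54/305 ≈ 0.177049, p̂₂ = 75/252 ≈ 0.297619.
Pooled p̂ = (54+75)/(305+252) = 129/557 = 0.231598.
SE = √(p̂(1−p̂)(1/n₁+1/n₂)) = √(0.231598·0.768402·0.00724694) = √(0.00128967) = 0.035912.
z = (0.177049 − 0.297619)/0.035912 = -0.120570/0.035912 = -3.3574.

z = -3.3574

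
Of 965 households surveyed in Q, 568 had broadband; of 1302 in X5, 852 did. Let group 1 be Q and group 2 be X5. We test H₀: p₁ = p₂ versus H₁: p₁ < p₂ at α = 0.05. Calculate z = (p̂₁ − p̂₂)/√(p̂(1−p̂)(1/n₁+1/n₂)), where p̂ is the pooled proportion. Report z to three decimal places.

p̂₁ = 568/965 ≈ 0.58860, p̂₂ = 852/1302 ≈ 0.65438.
Pooled p̂ = (568+852)/(965+1302) = 1420/2267 = 0.62638.
SE = √(p̂(1−p̂)(1/n₁+1/n₂)) = √(0.62638·0.37362·0.00180432) = √(0.000422262) = 0.02055.
z = (0.58860 − 0.65438)/0.02055 = -0.06578/0.02055 = -3.201.
p-value = P(Z < -3.201) ≈ 0.0007. With α = 0.05, reject H₀.

z = -3.201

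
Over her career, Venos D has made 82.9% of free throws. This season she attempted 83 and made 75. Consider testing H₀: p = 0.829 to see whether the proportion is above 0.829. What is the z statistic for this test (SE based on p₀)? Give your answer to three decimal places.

p̂ = 75/83 = 0.90361.
SE = √(p₀(1−p₀)/n) = √(0.14176/83) = 0.04133.
z = (0.90361 − 0.829)/0.04133 = 0.07461/0.04133 = 1.805.
p-value = P(Z > 1.805) ≈ 0.0355.

z = 1.805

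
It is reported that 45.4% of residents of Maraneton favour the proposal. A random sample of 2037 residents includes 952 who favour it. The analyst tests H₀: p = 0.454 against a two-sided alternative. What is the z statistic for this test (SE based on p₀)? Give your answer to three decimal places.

z = 1.211

p̂ = 952/2037 ≈ 0.467354.
Standard error under H₀: √(0.454×0.546/2037) = 0.011031.
z = (0.467354 − 0.454)/0.011031 = 0.013354/0.011031 = 1.211.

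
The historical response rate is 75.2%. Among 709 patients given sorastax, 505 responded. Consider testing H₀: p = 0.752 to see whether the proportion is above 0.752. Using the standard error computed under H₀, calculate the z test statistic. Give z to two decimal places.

z = -2.45

p̂ = 505/709 = 0.7123.
Standard error under H₀: √(0.752×0.248/709) = 0.0162.
z = (0.7123 − 0.752)/0.0162 = -0.0397/0.0162 = -2.45.
p-value = P(Z > -2.450) ≈ 0.9928.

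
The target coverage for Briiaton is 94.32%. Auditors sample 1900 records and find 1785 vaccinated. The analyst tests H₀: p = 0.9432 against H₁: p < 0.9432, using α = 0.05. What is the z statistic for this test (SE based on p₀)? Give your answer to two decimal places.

p̂ = 1785/1900 ≈ 0.9395.
SE = √(p₀(1−p₀)/n) = √(0.053574/1900) = 0.0053.
z = (0.9395 − 0.9432)/0.0053 = -0.0037/0.0053 = -0.70.
p-value = P(Z < -0.702) ≈ 0.2414. With α = 0.05, fail to reject H₀.

z = -0.70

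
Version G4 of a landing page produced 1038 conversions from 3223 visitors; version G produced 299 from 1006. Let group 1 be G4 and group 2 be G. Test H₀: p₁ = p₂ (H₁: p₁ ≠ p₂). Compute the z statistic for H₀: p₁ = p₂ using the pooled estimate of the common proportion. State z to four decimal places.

z = 1.4794

p̂₁ = 1038/3223 = 0.322060, p̂₂ = 299/1006 = 0.297217.
Pooled p̂ = (1038+299)/(3223+1006) = 1337/4229 = 0.316150.
SE = √(0.216199 × 0.00130431) = 0.016793.
z = (0.322060 − 0.297217)/0.016793 = 0.024843/0.016793 = 1.4794.
Two-sided p-value ≈ 2·Φ(−1.479) = 0.1390.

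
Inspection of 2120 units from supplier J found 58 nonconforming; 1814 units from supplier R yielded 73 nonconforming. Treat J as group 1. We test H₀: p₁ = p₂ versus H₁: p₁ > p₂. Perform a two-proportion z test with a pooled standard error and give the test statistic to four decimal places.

p̂₁ = 58/2120 ≈ 0.0273585, p̂₂ = 73/1814 ≈ 0.0402426.
Pooled p̂ = (58+73)/(2120+1814) = 131/3934 = 0.0332994.
SE = √(p̂(1−p̂)(1/n₁+1/n₂)) = √(0.0332994·0.9667006·0.00102297) = √(3.29299e-05) = 0.0057385.
z = (0.0273585 − 0.0402426)/0.0057385 = -0.0128841/0.0057385 = -2.2452.

z = -2.2452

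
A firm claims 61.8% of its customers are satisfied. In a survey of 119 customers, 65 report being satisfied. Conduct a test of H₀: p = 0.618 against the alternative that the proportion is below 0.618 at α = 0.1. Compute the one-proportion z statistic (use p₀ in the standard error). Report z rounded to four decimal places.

z = -1.6116

p̂ = 65/119 = 0.546218.
Under H₀, SE = √(0.618·0.382/119) = √(0.00198383) = 0.044540.
z = (0.546218 − 0.618)/0.044540 = -0.071782/0.044540 = -1.6116.
p-value = P(Z < -1.612) ≈ 0.0535, so at α = 0.1 we reject H₀.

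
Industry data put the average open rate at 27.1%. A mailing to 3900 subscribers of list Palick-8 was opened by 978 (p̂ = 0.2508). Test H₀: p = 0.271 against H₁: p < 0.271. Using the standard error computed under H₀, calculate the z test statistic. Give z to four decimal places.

p̂ = 978/3900 = 0.2507692.
SE = √(p₀(1−p₀)/n) = √(0.19756/3900) = 0.0071173.
z = (0.2507692 − 0.271)/0.0071173 = -0.0202308/0.0071173 = -2.8425.

z = -2.8425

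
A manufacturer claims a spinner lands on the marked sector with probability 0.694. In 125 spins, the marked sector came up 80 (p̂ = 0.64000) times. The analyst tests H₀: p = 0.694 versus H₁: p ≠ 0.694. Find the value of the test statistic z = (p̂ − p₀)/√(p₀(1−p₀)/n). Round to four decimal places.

p̂ = 80/125 ≈ 0.640000.
SE = √(p₀(1−p₀)/n) = √(0.21236/125) = 0.041218.
z = (0.640000 − 0.694)/0.041218 = -0.054000/0.041218 = -1.3101.

z = -1.3101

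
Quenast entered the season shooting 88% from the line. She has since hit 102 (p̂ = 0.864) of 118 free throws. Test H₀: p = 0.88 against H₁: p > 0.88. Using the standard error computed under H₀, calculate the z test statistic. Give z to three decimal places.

p̂ = 102/118 = 0.86441.
SE = √(p₀(1−p₀)/n) = √(0.1056/118) = 0.02992.
z = (0.86441 − 0.88)/0.02992 = -0.01559/0.02992 = -0.521.
p-value = P(Z > -0.521) ≈ 0.6989.

z = -0.521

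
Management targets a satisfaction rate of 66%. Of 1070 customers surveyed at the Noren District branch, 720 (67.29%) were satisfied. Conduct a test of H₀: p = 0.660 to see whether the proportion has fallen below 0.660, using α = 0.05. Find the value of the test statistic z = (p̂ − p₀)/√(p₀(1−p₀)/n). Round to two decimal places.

z = 0.89

p̂ = 720/1070 ≈ 0.6729.
SE = √(p₀(1−p₀)/n) = √(0.2244/1070) = 0.0145.
z = (0.6729 − 0.66)/0.0145 = 0.0129/0.0145 = 0.89.
p-value = P(Z < 0.891) ≈ 0.8134; since p > α = 0.05, fail to reject H₀.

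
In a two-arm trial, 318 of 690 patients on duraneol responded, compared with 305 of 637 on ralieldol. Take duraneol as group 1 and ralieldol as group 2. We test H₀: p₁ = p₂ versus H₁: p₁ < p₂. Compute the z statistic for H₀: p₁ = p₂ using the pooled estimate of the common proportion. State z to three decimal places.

z = -0.654

p̂₁ = 318/690 = 0.46087, p̂₂ = 305/637 = 0.47881.
Pooled p̂ = (318+305)/(690+637) = 623/1327 = 0.46948.
SE = √(p̂(1−p̂)(1/n₁+1/n₂)) = √(0.46948·0.53052·0.00301913) = √(0.000751971) = 0.02742.
z = (0.46087 − 0.47881)/0.02742 = -0.01794/0.02742 = -0.654.
p-value = P(Z < -0.654) ≈ 0.2565.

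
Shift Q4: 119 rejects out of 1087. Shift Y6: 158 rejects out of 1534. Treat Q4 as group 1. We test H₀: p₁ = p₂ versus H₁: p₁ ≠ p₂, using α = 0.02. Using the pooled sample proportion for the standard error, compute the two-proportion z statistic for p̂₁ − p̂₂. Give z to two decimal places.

z = 0.53

p̂₁ = 119/1087 = 0.1095, p̂₂ = 158/1534 = 0.1030.
Pooled p̂ = (119+158)/(1087+1534) = 277/2621 = 0.1057.
SE = √(p̂(1−p̂)(1/n₁+1/n₂)) = √(0.1057·0.8943·0.00157185) = √(0.000148565) = 0.0122.
z = (0.1095 − 0.1030)/0.0122 = 0.0065/0.0122 = 0.53.
Two-sided p-value ≈ 2·Φ(−0.531) = 0.5952; since p > α = 0.02, fail to reject H₀.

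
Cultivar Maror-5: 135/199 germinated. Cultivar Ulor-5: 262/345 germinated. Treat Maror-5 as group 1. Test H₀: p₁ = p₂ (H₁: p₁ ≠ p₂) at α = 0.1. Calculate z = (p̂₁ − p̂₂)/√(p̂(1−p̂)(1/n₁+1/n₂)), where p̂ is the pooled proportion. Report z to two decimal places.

p̂₁ = 135/199 ≈ 0.6784, p̂₂ = 262/345 ≈ 0.7594.
Pooled p̂ = (135+262)/(199+345) = 397/544 = 0.7298.
SE = √(0.197201 × 0.00792368) = 0.0395.
z = (0.6784 − 0.7594)/0.0395 = -0.0810/0.0395 = -2.05.
p-value = 2·P(Z > 2.050) ≈ 0.0404. With α = 0.1, reject H₀.

z = -2.05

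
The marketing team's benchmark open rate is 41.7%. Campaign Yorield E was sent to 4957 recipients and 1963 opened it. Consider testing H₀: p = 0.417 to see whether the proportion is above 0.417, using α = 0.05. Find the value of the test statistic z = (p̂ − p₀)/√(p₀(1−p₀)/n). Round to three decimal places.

p̂ = 1963/4957 ≈ 0.396006.
Under H₀, SE = √(0.417·0.583/4957) = √(4.9044e-05) = 0.007003.
z = (0.396006 − 0.417)/0.007003 = -0.020994/0.007003 = -2.998.
p-value = P(Z > -2.998) ≈ 0.9986, so at α = 0.05 we fail to reject H₀.

z = -2.998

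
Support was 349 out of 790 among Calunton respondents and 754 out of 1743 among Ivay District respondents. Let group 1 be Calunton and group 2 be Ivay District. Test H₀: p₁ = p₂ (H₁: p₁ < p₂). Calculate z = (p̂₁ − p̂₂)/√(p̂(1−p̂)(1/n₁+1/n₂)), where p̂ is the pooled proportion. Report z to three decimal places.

p̂₁ = 349/790 ≈ 0.44177, p̂₂ = 754/1743 ≈ 0.43259.
Pooled p̂ = (349+754)/(790+1743) = 1103/2533 = 0.43545.
SE = √(p̂(1−p̂)(1/n₁+1/n₂)) = √(0.43545·0.56455·0.00183955) = √(0.000452222) = 0.02127.
z = (0.44177 − 0.43259)/0.02127 = 0.00918/0.02127 = 0.432.
p-value = P(Z < 0.432) ≈ 0.6671.

z = 0.432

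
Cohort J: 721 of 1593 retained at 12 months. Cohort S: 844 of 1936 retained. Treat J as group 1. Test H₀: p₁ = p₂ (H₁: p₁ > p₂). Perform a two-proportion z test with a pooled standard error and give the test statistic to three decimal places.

z = 0.991

p̂₁ = 721/1593 = 0.45261, p̂₂ = 844/1936 = 0.43595.
Pooled p̂ = (721+844)/(1593+1936) = 1565/3529 = 0.44347.
SE = √(p̂(1−p̂)(1/n₁+1/n₂)) = √(0.44347·0.55653·0.00114428) = √(0.000282412) = 0.01681.
z = (0.45261 − 0.43595)/0.01681 = 0.01666/0.01681 = 0.991.
p-value = P(Z > 0.991) ≈ 0.1608.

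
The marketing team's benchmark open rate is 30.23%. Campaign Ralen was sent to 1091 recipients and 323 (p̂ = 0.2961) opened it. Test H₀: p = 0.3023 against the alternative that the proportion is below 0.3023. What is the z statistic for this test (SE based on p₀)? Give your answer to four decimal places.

p̂ = 323/1091 = 0.296059.
Standard error under H₀: √(0.3023×0.6977/1091) = 0.013904.
z = (0.296059 − 0.3023)/0.013904 = -0.006241/0.013904 = -0.4489.

z = -0.4489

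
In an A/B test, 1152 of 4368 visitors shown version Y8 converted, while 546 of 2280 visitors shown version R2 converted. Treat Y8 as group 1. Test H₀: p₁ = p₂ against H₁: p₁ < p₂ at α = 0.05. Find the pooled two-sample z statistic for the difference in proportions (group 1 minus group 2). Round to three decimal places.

p̂₁ = 1152/4368 = 0.263736, p̂₂ = 546/2280 = 0.239474.
Pooled p̂ = (1152+546)/(4368+2280) = 1698/6648 = 0.255415.
SE = √(p̂(1−p̂)(1/n₁+1/n₂)) = √(0.255415·0.744585·0.000667534) = √(0.00012695) = 0.011267.
z = (0.263736 − 0.239474)/0.011267 = 0.024262/0.011267 = 2.153.
p-value = P(Z < 2.153) ≈ 0.9844, so at α = 0.05 we fail to reject H₀.

z = 2.153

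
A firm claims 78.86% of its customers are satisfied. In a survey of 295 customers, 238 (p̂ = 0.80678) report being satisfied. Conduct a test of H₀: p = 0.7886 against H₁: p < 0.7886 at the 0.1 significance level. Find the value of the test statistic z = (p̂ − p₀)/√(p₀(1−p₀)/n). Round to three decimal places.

p̂ = 238/295 ≈ 0.80678.
Standard error under H₀: √(0.7886×0.2114/295) = 0.02377.
z = (0.80678 − 0.7886)/0.02377 = 0.01818/0.02377 = 0.765.
p-value = P(Z < 0.765) ≈ 0.7778; since p > α = 0.1, fail to reject H₀.

z = 0.765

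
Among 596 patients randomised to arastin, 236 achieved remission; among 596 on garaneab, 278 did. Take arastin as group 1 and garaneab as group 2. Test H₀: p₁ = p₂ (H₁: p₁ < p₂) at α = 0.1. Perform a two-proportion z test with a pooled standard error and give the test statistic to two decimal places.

z = -2.46

p̂₁ = 236/596 ≈ 0.39597, p̂₂ = 278/596 ≈ 0.46644.
Pooled p̂ = (236+278)/(596+596) = 514/1192 = 0.43121.
SE = √(0.245268 × 0.0033557) = 0.02869.
z = (0.39597 − 0.46644)/0.02869 = -0.07047/0.02869 = -2.46.
p-value = P(Z < -2.456) ≈ 0.0070; since p < α = 0.1, reject H₀.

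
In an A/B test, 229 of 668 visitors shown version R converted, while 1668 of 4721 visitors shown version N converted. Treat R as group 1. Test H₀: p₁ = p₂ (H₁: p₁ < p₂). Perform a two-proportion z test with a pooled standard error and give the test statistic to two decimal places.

z = -0.53

p̂₁ = 229/668 ≈ 0.3428, p̂₂ = 1668/4721 ≈ 0.3533.
Pooled p̂ = (229+1668)/(668+4721) = 1897/5389 = 0.3520.
SE = √(p̂(1−p̂)(1/n₁+1/n₂)) = √(0.3520·0.6480·0.00170883) = √(0.000389783) = 0.0197.
z = (0.3428 − 0.3533)/0.0197 = -0.0105/0.0197 = -0.53.
p-value = P(Z < -0.532) ≈ 0.2974.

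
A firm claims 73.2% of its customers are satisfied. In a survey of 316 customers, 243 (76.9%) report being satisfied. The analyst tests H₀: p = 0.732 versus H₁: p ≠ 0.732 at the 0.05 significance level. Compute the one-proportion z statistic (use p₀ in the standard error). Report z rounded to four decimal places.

z = 1.4845

p̂ = 243/316 ≈ 0.768987.
Under H₀, SE = √(0.732·0.268/316) = √(0.00062081) = 0.024916.
z = (0.768987 − 0.732)/0.024916 = 0.036987/0.024916 = 1.4845.
p-value = 2·P(Z > 1.484) ≈ 0.1377. With α = 0.05, fail to reject H₀.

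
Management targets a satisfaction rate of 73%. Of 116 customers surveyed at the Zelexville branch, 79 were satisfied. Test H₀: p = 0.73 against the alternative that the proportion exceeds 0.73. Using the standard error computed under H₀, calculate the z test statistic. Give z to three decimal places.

z = -1.188

p̂ = 79/116 ≈ 0.68103.
Standard error under H₀: √(0.73×0.27/116) = 0.04122.
z = (0.68103 − 0.73)/0.04122 = -0.04897/0.04122 = -1.188.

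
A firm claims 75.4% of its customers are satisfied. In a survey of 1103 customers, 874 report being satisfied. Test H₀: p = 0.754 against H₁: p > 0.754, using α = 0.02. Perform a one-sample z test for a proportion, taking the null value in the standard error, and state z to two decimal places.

z = 2.96

p̂ = 874/1103 ≈ 0.79238.
SE = √(p₀(1−p₀)/n) = √(0.18548/1103) = 0.01297.
z = (0.79238 − 0.754)/0.01297 = 0.03838/0.01297 = 2.96.
p-value = P(Z > 2.960) ≈ 0.0015; since p < α = 0.02, reject H₀.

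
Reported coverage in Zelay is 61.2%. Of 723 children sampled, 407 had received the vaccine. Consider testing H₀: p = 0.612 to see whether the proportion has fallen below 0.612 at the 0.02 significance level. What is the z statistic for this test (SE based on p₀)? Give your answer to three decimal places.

z = -2.708

p̂ = 407/723 ≈ 0.56293.
Standard error under H₀: √(0.612×0.388/723) = 0.01812.
z = (0.56293 − 0.612)/0.01812 = -0.04907/0.01812 = -2.708.
p-value = P(Z < -2.708) ≈ 0.0034. With α = 0.02, reject H₀.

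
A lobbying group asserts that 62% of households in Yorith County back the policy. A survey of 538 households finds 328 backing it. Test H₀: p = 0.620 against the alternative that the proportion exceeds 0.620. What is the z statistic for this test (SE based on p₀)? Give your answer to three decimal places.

p̂ = 328/538 = 0.60967.
Under H₀, SE = √(0.62·0.38/538) = √(0.000437918) = 0.02093.
z = (0.60967 − 0.62)/0.02093 = -0.01033/0.02093 = -0.494.
p-value = P(Z > -0.494) ≈ 0.6893.

z = -0.494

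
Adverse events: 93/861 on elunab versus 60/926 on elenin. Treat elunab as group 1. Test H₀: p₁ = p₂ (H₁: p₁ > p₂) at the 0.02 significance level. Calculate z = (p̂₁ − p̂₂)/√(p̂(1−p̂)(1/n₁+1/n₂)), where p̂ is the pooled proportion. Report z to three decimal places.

z = 3.263

p̂₁ = 93/861 = 0.108014, p̂₂ = 60/926 = 0.064795.
Pooled p̂ = (93+60)/(861+926) = 153/1787 = 0.085618.
SE = √(0.0782879 × 0.00224135) = 0.013247.
z = (0.108014 − 0.064795)/0.013247 = 0.043219/0.013247 = 3.263.
p-value = P(Z > 3.263) ≈ 0.0006. With α = 0.02, reject H₀.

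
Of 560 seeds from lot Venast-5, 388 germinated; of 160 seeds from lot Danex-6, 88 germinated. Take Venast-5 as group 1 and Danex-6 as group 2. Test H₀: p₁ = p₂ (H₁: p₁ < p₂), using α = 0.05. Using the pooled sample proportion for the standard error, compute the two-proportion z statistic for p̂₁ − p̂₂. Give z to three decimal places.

z = 3.367

p̂₁ = 388/560 = 0.69286, p̂₂ = 88/160 = 0.55000.
Pooled p̂ = (388+88)/(560+160) = 476/720 = 0.66111.
SE = √(p̂(1−p̂)(1/n₁+1/n₂)) = √(0.66111·0.33889·0.00803571) = √(0.00180035) = 0.04243.
z = (0.69286 − 0.55000)/0.04243 = 0.14286/0.04243 = 3.367.
p-value = P(Z < 3.367) ≈ 0.9996, so at α = 0.05 we fail to reject H₀.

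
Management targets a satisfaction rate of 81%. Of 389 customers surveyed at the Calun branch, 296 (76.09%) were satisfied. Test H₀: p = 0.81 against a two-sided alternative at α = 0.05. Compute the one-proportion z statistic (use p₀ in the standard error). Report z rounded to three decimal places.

p̂ = 296/389 = 0.76093.
SE = √(p₀(1−p₀)/n) = √(0.1539/389) = 0.01989.
z = (0.76093 − 0.81)/0.01989 = -0.04907/0.01989 = -2.467.
p-value = 2·P(Z > 2.467) ≈ 0.0136; since p < α = 0.05, reject H₀.

z = -2.467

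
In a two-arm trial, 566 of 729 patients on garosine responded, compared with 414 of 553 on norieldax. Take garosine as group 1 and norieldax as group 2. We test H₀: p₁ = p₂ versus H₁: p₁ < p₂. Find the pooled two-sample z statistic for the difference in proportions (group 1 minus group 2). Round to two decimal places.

z = 1.16

p̂₁ = 566/729 ≈ 0.7764, p̂₂ = 414/553 ≈ 0.7486.
Pooled p̂ = (566+414)/(729+553) = 980/1282 = 0.7644.
SE = √(p̂(1−p̂)(1/n₁+1/n₂)) = √(0.7644·0.2356·0.00318006) = √(0.000572654) = 0.0239.
z = (0.7764 − 0.7486)/0.0239 = 0.0278/0.0239 = 1.16.
p-value = P(Z < 1.160) ≈ 0.8770.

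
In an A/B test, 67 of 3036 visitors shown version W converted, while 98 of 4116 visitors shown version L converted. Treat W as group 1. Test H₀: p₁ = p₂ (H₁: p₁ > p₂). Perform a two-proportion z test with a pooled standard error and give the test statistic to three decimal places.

p̂₁ = 67/3036 = 0.02207, p̂₂ = 98/4116 = 0.02381.
Pooled p̂ = (67+98)/(3036+4116) = 165/7152 = 0.02307.
SE = √(0.0225382 × 0.000572335) = 0.00359.
z = (0.02207 − 0.02381)/0.00359 = -0.00174/0.00359 = -0.485.

z = -0.485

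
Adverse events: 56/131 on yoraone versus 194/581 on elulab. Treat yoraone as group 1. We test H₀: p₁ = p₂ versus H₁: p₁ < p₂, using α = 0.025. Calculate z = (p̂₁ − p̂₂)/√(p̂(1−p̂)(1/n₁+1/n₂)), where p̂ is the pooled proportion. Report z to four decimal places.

p̂₁ = 56/131 ≈ 0.427481, p̂₂ = 194/581 ≈ 0.333907.
Pooled p̂ = (56+194)/(131+581) = 250/712 = 0.351124.
SE = √(p̂(1−p̂)(1/n₁+1/n₂)) = √(0.351124·0.648876·0.00935476) = √(0.00213135) = 0.046167.
z = (0.427481 − 0.333907)/0.046167 = 0.093574/0.046167 = 2.0269.
p-value = P(Z < 2.027) ≈ 0.9787; since p > α = 0.025, fail to reject H₀.

z = 2.0269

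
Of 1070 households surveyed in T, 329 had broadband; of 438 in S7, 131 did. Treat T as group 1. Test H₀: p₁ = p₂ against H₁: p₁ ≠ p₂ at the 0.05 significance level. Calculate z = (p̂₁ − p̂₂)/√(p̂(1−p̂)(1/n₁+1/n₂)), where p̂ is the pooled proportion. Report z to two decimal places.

z = 0.32

p̂₁ = 329/1070 = 0.3075, p̂₂ = 131/438 = 0.2991.
Pooled p̂ = (329+131)/(1070+438) = 460/1508 = 0.3050.
SE = √(0.211991 × 0.00321768) = 0.0261.
z = (0.3075 − 0.2991)/0.0261 = 0.0084/0.0261 = 0.32.
Two-sided p-value ≈ 2·Φ(−0.321) = 0.7480; since p > α = 0.05, fail to reject H₀.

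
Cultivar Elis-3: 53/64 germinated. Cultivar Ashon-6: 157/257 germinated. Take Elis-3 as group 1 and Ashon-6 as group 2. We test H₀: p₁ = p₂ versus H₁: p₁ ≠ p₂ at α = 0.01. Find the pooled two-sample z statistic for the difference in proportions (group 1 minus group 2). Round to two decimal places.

p̂₁ = 53/64 = 0.8281, p̂₂ = 157/257 = 0.6109.
Pooled p̂ = (53+157)/(64+257) = 210/321 = 0.6542.
SE = √(p̂(1−p̂)(1/n₁+1/n₂)) = √(0.6542·0.3458·0.0195161) = √(0.00441493) = 0.0664.
z = (0.8281 − 0.6109)/0.0664 = 0.2172/0.0664 = 3.27.
p-value = 2·P(Z > 3.269) ≈ 0.0011; since p < α = 0.01, reject H₀.

z = 3.27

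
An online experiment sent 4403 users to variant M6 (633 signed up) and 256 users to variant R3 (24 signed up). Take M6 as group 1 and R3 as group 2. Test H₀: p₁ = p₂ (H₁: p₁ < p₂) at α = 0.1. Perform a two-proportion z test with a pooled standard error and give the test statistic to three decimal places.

p̂₁ = 633/4403 ≈ 0.14377, p̂₂ = 24/256 ≈ 0.09375.
Pooled p̂ = (633+24)/(4403+256) = 657/4659 = 0.14102.
SE = √(0.121131 × 0.00413337) = 0.02238.
z = (0.14377 − 0.09375)/0.02238 = 0.05002/0.02238 = 2.235.
p-value = P(Z < 2.235) ≈ 0.9873. With α = 0.1, fail to reject H₀.

z = 2.235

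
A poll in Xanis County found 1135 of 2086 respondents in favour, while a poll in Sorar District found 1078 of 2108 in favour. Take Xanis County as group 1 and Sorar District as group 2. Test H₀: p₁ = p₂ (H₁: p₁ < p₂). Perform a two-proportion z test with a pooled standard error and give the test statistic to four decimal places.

p̂₁ = 1135/2086 = 0.544104, p̂₂ = 1078/2108 = 0.511385.
Pooled p̂ = (1135+1078)/(2086+2108) = 2213/4194 = 0.527659.
SE = √(0.249235 × 0.00095377) = 0.015418.
z = (0.544104 − 0.511385)/0.015418 = 0.032719/0.015418 = 2.1221.
p-value = P(Z < 2.122) ≈ 0.9831.

z = 2.1221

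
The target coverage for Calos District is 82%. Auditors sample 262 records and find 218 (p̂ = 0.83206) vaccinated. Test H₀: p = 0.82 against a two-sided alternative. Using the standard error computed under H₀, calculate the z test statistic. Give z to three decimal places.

p̂ = 218/262 ≈ 0.83206.
Standard error under H₀: √(0.82×0.18/262) = 0.02374.
z = (0.83206 − 0.82)/0.02374 = 0.01206/0.02374 = 0.508.

z = 0.508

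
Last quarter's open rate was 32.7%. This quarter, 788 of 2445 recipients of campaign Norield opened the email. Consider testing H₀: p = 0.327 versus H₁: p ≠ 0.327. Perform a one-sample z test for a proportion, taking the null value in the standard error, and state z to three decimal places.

z = -0.496

p̂ = 788/2445 ≈ 0.32229.
SE = √(p₀(1−p₀)/n) = √(0.22007/2445) = 0.00949.
z = (0.32229 − 0.327)/0.00949 = -0.00471/0.00949 = -0.496.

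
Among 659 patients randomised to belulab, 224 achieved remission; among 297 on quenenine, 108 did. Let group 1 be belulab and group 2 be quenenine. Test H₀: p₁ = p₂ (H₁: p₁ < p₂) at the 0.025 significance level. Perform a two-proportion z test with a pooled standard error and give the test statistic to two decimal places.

p̂₁ = 224/659 ≈ 0.3399, p̂₂ = 108/297 ≈ 0.3636.
Pooled p̂ = (224+108)/(659+297) = 332/956 = 0.3473.
SE = √(0.226677 × 0.00488445) = 0.0333.
z = (0.3399 − 0.3636)/0.0333 = -0.0237/0.0333 = -0.71.
p-value = P(Z < -0.713) ≈ 0.2379. With α = 0.025, fail to reject H₀.

z = -0.71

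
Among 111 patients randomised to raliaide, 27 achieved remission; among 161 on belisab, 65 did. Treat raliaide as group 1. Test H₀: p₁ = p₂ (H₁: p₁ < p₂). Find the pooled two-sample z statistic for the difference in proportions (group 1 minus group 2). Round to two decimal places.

p̂₁ = 27/111 = 0.2432, p̂₂ = 65/161 = 0.4037.
Pooled p̂ = (27+65)/(111+161) = 92/272 = 0.3382.
SE = √(0.223832 × 0.0152202) = 0.0584.
z = (0.2432 − 0.4037)/0.0584 = -0.1605/0.0584 = -2.75.
p-value = P(Z < -2.750) ≈ 0.0030.

z = -2.75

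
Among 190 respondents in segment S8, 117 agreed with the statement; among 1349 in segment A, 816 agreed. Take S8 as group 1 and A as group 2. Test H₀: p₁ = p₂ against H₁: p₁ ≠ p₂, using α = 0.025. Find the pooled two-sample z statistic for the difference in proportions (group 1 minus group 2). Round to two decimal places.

p̂₁ = 117/190 ≈ 0.6158, p̂₂ = 816/1349 ≈ 0.6049.
Pooled p̂ = (117+816)/(190+1349) = 933/1539 = 0.6062.
SE = √(p̂(1−p̂)(1/n₁+1/n₂)) = √(0.6062·0.3938·0.00600445) = √(0.00143334) = 0.0379.
z = (0.6158 − 0.6049)/0.0379 = 0.0109/0.0379 = 0.29.
p-value = 2·P(Z > 0.288) ≈ 0.7735, so at α = 0.025 we fail to reject H₀.

z = 0.29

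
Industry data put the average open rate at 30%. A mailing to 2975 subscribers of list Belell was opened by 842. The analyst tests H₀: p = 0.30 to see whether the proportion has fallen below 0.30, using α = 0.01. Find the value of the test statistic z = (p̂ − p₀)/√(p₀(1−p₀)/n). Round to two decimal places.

z = -2.02

p̂ = 842/2975 = 0.2830.
Under H₀, SE = √(0.3·0.7/2975) = √(7.05882e-05) = 0.0084.
z = (0.2830 − 0.3)/0.0084 = -0.0170/0.0084 = -2.02.
p-value = P(Z < -2.020) ≈ 0.0217, so at α = 0.01 we fail to reject H₀.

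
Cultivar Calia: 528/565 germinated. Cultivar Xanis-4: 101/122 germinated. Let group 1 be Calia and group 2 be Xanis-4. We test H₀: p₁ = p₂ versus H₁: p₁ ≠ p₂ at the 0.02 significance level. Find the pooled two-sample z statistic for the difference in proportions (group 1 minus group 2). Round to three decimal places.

p̂₁ = 528/565 = 0.934513, p̂₂ = 101/122 = 0.827869.
Pooled p̂ = (528+101)/(565+122) = 629/687 = 0.915575.
SE = √(p̂(1−p̂)(1/n₁+1/n₂)) = √(0.915575·0.084425·0.00996663) = √(0.000770395) = 0.027756.
z = (0.934513 − 0.827869)/0.027756 = 0.106644/0.027756 = 3.842.
Two-sided p-value ≈ 2·Φ(−3.842) = 0.0001. With α = 0.02, reject H₀.

z = 3.842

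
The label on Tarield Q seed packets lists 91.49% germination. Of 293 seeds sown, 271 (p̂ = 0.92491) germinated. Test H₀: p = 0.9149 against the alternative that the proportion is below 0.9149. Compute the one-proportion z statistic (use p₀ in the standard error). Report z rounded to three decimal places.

z = 0.614

p̂ = 271/293 = 0.92491.
SE = √(p₀(1−p₀)/n) = √(0.077858/293) = 0.01630.
z = (0.92491 − 0.9149)/0.01630 = 0.01001/0.01630 = 0.614.
p-value = P(Z < 0.614) ≈ 0.7305.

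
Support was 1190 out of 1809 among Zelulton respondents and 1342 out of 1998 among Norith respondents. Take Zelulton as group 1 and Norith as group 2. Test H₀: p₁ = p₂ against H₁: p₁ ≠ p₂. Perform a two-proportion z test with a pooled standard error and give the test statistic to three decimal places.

z = -0.904

p̂₁ = 1190/1809 = 0.65782, p̂₂ = 1342/1998 = 0.67167.
Pooled p̂ = (1190+1342)/(1809+1998) = 2532/3807 = 0.66509.
SE = √(0.222745 × 0.00105329) = 0.01532.
z = (0.65782 − 0.67167)/0.01532 = -0.01385/0.01532 = -0.904.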